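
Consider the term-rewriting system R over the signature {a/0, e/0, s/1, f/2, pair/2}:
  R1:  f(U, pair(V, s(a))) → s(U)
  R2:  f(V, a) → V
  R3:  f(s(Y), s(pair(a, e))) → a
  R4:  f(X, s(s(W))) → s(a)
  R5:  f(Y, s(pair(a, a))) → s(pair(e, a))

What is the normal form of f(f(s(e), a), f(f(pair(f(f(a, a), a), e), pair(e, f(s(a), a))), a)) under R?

1. f(f(s(e), a), f(f(pair(f(f(a, a), a), e), pair(e, f(s(a), a))), a))  →  f(s(e), f(f(pair(f(f(a, a), a), e), pair(e, f(s(a), a))), a))   [R2 at 1]
2. f(s(e), f(f(pair(f(f(a, a), a), e), pair(e, f(s(a), a))), a))  →  f(s(e), f(pair(f(f(a, a), a), e), pair(e, f(s(a), a))))   [R2 at 2]
3. f(s(e), f(pair(f(f(a, a), a), e), pair(e, f(s(a), a))))  →  f(s(e), f(pair(f(a, a), e), pair(e, f(s(a), a))))   [R2 at 2.1.1]
4. f(s(e), f(pair(f(a, a), e), pair(e, f(s(a), a))))  →  f(s(e), f(pair(a, e), pair(e, f(s(a), a))))   [R2 at 2.1.1]
5. f(s(e), f(pair(a, e), pair(e, f(s(a), a))))  →  f(s(e), f(pair(a, e), pair(e, s(a))))   [R2 at 2.2.2]
6. f(s(e), f(pair(a, e), pair(e, s(a))))  →  f(s(e), s(pair(a, e)))   [R1 at 2]
7. f(s(e), s(pair(a, e)))  →  a   [R3 at ε]

a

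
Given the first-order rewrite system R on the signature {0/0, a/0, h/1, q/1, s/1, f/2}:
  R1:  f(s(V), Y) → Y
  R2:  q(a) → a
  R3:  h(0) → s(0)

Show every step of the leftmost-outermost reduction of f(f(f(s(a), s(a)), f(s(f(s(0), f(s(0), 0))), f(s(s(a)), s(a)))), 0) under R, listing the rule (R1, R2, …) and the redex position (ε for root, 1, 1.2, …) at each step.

1. f(f(f(s(a), s(a)), f(s(f(s(0), f(s(0), 0))), f(s(s(a)), s(a)))), 0)  →  f(f(s(a), f(s(f(s(0), f(s(0), 0))), f(s(s(a)), s(a)))), 0)   [R1 at 1.1]
2. f(f(s(a), f(s(f(s(0), f(s(0), 0))), f(s(s(a)), s(a)))), 0)  →  f(f(s(f(s(0), f(s(0), 0))), f(s(s(a)), s(a))), 0)   [R1 at 1]
3. f(f(s(f(s(0), f(s(0), 0))), f(s(s(a)), s(a))), 0)  →  f(f(s(s(a)), s(a)), 0)   [R1 at 1]
4. f(f(s(s(a)), s(a)), 0)  →  f(s(a), 0)   [R1 at 1]
5. f(s(a), 0)  →  0   [R1 at ε]

0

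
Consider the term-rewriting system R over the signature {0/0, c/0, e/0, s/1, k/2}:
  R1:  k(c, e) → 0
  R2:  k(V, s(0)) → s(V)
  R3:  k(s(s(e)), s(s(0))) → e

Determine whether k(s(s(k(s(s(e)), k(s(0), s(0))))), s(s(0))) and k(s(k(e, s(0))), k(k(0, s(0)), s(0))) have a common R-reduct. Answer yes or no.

Reduce t₁ = k(s(s(k(s(s(e)), k(s(0), s(0))))), s(s(0))):
1. k(s(s(k(s(s(e)), k(s(0), s(0))))), s(s(0)))  →  k(s(s(k(s(s(e)), s(s(0))))), s(s(0)))   [R2 at 1.1.1.2]
2. k(s(s(k(s(s(e)), s(s(0))))), s(s(0)))  →  k(s(s(e)), s(s(0)))   [R3 at 1.1.1]
3. k(s(s(e)), s(s(0)))  →  e   [R3 at ε]

Reduce t₂ = k(s(k(e, s(0))), k(k(0, s(0)), s(0))):
1. k(s(k(e, s(0))), k(k(0, s(0)), s(0)))  →  k(s(s(e)), k(k(0, s(0)), s(0)))   [R2 at 1.1]
2. k(s(s(e)), k(k(0, s(0)), s(0)))  →  k(s(s(e)), s(k(0, s(0))))   [R2 at 2]
3. k(s(s(e)), s(k(0, s(0))))  →  k(s(s(e)), s(s(0)))   [R2 at 2.1]
4. k(s(s(e)), s(s(0)))  →  e   [R3 at ε]

yes — NF(t₁) = e, NF(t₂) = e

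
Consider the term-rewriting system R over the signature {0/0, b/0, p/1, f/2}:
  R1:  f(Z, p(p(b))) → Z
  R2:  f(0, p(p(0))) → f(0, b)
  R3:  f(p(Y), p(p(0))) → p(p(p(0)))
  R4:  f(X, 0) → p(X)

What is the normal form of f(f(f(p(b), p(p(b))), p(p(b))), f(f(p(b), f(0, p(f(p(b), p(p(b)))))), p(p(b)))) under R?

1. f(f(f(p(b), p(p(b))), p(p(b))), f(f(p(b), f(0, p(f(p(b), p(p(b)))))), p(p(b))))  →  f(f(p(b), p(p(b))), f(f(p(b), f(0, p(f(p(b), p(p(b)))))), p(p(b))))   [R1 at 1]
2. f(f(p(b), p(p(b))), f(f(p(b), f(0, p(f(p(b), p(p(b)))))), p(p(b))))  →  f(p(b), f(f(p(b), f(0, p(f(p(b), p(p(b)))))), p(p(b))))   [R1 at 1]
3. f(p(b), f(f(p(b), f(0, p(f(p(b), p(p(b)))))), p(p(b))))  →  f(p(b), f(p(b), f(0, p(f(p(b), p(p(b)))))))   [R1 at 2]
4. f(p(b), f(p(b), f(0, p(f(p(b), p(p(b)))))))  →  f(p(b), f(p(b), f(0, p(p(b)))))   [R1 at 2.2.2.1]
5. f(p(b), f(p(b), f(0, p(p(b)))))  →  f(p(b), f(p(b), 0))   [R1 at 2.2]
6. f(p(b), f(p(b), 0))  →  f(p(b), p(p(b)))   [R4 at 2]
7. f(p(b), p(p(b)))  →  p(b)   [R1 at ε]

p(b)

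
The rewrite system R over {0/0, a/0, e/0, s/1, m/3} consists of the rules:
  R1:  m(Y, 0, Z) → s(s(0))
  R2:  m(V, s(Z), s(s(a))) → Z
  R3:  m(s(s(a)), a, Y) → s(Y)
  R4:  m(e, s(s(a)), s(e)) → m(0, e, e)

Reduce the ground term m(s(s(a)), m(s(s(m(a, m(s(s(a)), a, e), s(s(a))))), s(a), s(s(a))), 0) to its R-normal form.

1. m(s(s(a)), m(s(s(m(a, m(s(s(a)), a, e), s(s(a))))), s(a), s(s(a))), 0)  →  m(s(s(a)), a, 0)   [R2 at 2]
2. m(s(s(a)), a, 0)  →  s(0)   [R3 at ε]

s(0)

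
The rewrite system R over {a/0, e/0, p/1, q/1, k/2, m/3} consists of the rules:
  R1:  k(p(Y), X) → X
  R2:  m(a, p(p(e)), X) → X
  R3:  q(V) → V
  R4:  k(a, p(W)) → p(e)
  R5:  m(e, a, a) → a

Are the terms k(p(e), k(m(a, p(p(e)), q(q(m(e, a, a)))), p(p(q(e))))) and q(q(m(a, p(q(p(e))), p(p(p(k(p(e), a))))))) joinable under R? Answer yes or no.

Reduce t₁ = k(p(e), k(m(a, p(p(e)), q(q(m(e, a, a)))), p(p(q(e))))):
1. k(p(e), k(m(a, p(p(e)), q(q(m(e, a, a)))), p(p(q(e)))))  →  k(m(a, p(p(e)), q(q(m(e, a, a)))), p(p(q(e))))   [R1 at ε]
2. k(m(a, p(p(e)), q(q(m(e, a, a)))), p(p(q(e))))  →  k(q(q(m(e, a, a))), p(p(q(e))))   [R2 at 1]
3. k(q(q(m(e, a, a))), p(p(q(e))))  →  k(q(m(e, a, a)), p(p(q(e))))   [R3 at 1]
4. k(q(m(e, a, a)), p(p(q(e))))  →  k(m(e, a, a), p(p(q(e))))   [R3 at 1]
5. k(m(e, a, a), p(p(q(e))))  →  k(a, p(p(q(e))))   [R5 at 1]
6. k(a, p(p(q(e))))  →  p(e)   [R4 at ε]

Reduce t₂ = q(q(m(a, p(q(p(e))), p(p(p(k(p(e), a))))))):
1. q(q(m(a, p(q(p(e))), p(p(p(k(p(e), a)))))))  →  q(m(a, p(q(p(e))), p(p(p(k(p(e), a))))))   [R3 at ε]
2. q(m(a, p(q(p(e))), p(p(p(k(p(e), a))))))  →  m(a, p(q(p(e))), p(p(p(k(p(e), a)))))   [R3 at ε]
3. m(a, p(q(p(e))), p(p(p(k(p(e), a)))))  →  m(a, p(p(e)), p(p(p(k(p(e), a)))))   [R3 at 2.1]
4. m(a, p(p(e)), p(p(p(k(p(e), a)))))  →  p(p(p(k(p(e), a))))   [R2 at ε]
5. p(p(p(k(p(e), a))))  →  p(p(p(a)))   [R1 at 1.1.1]

no — NF(t₁) = p(e), NF(t₂) = p(p(p(a)))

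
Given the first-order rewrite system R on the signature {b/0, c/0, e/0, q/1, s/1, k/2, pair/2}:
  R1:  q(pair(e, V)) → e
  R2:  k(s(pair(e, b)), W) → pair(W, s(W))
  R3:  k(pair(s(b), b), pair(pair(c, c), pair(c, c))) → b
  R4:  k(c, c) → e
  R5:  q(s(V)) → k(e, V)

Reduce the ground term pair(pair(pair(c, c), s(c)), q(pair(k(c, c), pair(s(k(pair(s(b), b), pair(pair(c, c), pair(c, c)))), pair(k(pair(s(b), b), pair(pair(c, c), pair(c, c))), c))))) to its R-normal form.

pair(pair(pair(c, c), s(c)), e)

1. pair(pair(pair(c, c), s(c)), q(pair(k(c, c), pair(s(k(pair(s(b), b), pair(pair(c, c), pair(c, c)))), pair(k(pair(s(b), b), pair(pair(c, c), pair(c, c))), c)))))  →  pair(pair(pair(c, c), s(c)), q(pair(e, pair(s(k(pair(s(b), b), pair(pair(c, c), pair(c, c)))), pair(k(pair(s(b), b), pair(pair(c, c), pair(c, c))), c)))))   [R4 at 2.1.1]
2. pair(pair(pair(c, c), s(c)), q(pair(e, pair(s(k(pair(s(b), b), pair(pair(c, c), pair(c, c)))), pair(k(pair(s(b), b), pair(pair(c, c), pair(c, c))), c)))))  →  pair(pair(pair(c, c), s(c)), e)   [R1 at 2]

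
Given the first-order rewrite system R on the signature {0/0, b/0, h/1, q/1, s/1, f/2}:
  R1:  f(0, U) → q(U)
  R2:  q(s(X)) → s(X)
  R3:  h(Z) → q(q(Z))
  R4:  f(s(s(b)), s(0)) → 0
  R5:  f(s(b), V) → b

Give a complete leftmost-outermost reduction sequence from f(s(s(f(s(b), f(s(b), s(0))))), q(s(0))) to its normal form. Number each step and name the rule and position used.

0

1. f(s(s(f(s(b), f(s(b), s(0))))), q(s(0)))  →  f(s(s(b)), q(s(0)))   [R5 at 1.1.1]
2. f(s(s(b)), q(s(0)))  →  f(s(s(b)), s(0))   [R2 at 2]
3. f(s(s(b)), s(0))  →  0   [R4 at ε]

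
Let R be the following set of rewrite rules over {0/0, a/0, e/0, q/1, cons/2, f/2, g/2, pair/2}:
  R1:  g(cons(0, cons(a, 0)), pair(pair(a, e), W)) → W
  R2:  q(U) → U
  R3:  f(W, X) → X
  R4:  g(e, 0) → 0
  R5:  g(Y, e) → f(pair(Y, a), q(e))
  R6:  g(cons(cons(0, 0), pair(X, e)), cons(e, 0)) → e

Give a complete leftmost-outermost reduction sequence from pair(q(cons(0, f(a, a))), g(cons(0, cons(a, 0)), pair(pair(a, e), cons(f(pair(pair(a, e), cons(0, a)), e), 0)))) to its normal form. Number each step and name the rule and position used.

1. pair(q(cons(0, f(a, a))), g(cons(0, cons(a, 0)), pair(pair(a, e), cons(f(pair(pair(a, e), cons(0, a)), e), 0))))  →  pair(cons(0, f(a, a)), g(cons(0, cons(a, 0)), pair(pair(a, e), cons(f(pair(pair(a, e), cons(0, a)), e), 0))))   [R2 at 1]
2. pair(cons(0, f(a, a)), g(cons(0, cons(a, 0)), pair(pair(a, e), cons(f(pair(pair(a, e), cons(0, a)), e), 0))))  →  pair(cons(0, a), g(cons(0, cons(a, 0)), pair(pair(a, e), cons(f(pair(pair(a, e), cons(0, a)), e), 0))))   [R3 at 1.2]
3. pair(cons(0, a), g(cons(0, cons(a, 0)), pair(pair(a, e), cons(f(pair(pair(a, e), cons(0, a)), e), 0))))  →  pair(cons(0, a), cons(f(pair(pair(a, e), cons(0, a)), e), 0))   [R1 at 2]
4. pair(cons(0, a), cons(f(pair(pair(a, e), cons(0, a)), e), 0))  →  pair(cons(0, a), cons(e, 0))   [R3 at 2.1]

pair(cons(0, a), cons(e, 0))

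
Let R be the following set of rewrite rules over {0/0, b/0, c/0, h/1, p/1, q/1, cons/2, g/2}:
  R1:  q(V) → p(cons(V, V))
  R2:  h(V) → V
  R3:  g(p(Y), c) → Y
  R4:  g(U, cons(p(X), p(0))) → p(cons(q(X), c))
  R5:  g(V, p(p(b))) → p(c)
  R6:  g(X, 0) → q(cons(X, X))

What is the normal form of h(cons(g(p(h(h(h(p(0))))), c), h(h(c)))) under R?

1. h(cons(g(p(h(h(h(p(0))))), c), h(h(c))))  →  cons(g(p(h(h(h(p(0))))), c), h(h(c)))   [R2 at ε]
2. cons(g(p(h(h(h(p(0))))), c), h(h(c)))  →  cons(h(h(h(p(0)))), h(h(c)))   [R3 at 1]
3. cons(h(h(h(p(0)))), h(h(c)))  →  cons(h(h(p(0))), h(h(c)))   [R2 at 1]
4. cons(h(h(p(0))), h(h(c)))  →  cons(h(p(0)), h(h(c)))   [R2 at 1]
5. cons(h(p(0)), h(h(c)))  →  cons(p(0), h(h(c)))   [R2 at 1]
6. cons(p(0), h(h(c)))  →  cons(p(0), h(c))   [R2 at 2]
7. cons(p(0), h(c))  →  cons(p(0), c)   [R2 at 2]

cons(p(0), c)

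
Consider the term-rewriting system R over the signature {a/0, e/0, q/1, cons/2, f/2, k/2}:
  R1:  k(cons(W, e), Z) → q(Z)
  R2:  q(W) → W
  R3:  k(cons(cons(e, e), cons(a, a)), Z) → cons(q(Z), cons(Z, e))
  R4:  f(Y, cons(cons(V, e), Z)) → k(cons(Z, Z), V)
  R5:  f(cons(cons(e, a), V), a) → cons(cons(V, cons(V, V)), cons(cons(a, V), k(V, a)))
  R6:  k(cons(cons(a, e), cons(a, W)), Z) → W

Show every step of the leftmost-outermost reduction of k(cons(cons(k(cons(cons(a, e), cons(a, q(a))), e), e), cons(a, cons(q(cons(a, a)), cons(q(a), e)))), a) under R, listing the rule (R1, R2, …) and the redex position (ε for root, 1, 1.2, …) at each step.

1. k(cons(cons(k(cons(cons(a, e), cons(a, q(a))), e), e), cons(a, cons(q(cons(a, a)), cons(q(a), e)))), a)  →  k(cons(cons(q(a), e), cons(a, cons(q(cons(a, a)), cons(q(a), e)))), a)   [R6 at 1.1.1]
2. k(cons(cons(q(a), e), cons(a, cons(q(cons(a, a)), cons(q(a), e)))), a)  →  k(cons(cons(a, e), cons(a, cons(q(cons(a, a)), cons(q(a), e)))), a)   [R2 at 1.1.1]
3. k(cons(cons(a, e), cons(a, cons(q(cons(a, a)), cons(q(a), e)))), a)  →  cons(q(cons(a, a)), cons(q(a), e))   [R6 at ε]
4. cons(q(cons(a, a)), cons(q(a), e))  →  cons(cons(a, a), cons(q(a), e))   [R2 at 1]
5. cons(cons(a, a), cons(q(a), e))  →  cons(cons(a, a), cons(a, e))   [R2 at 2.1]

cons(cons(a, a), cons(a, e))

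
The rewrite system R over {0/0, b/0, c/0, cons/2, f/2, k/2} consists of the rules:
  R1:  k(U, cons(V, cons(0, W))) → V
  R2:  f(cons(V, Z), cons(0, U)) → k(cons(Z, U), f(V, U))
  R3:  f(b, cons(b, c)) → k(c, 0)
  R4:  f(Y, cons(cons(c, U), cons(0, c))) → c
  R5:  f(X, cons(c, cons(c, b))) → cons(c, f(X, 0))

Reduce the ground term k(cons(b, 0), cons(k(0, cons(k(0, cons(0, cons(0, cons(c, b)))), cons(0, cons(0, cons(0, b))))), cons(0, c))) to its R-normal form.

0

1. k(cons(b, 0), cons(k(0, cons(k(0, cons(0, cons(0, cons(c, b)))), cons(0, cons(0, cons(0, b))))), cons(0, c)))  →  k(0, cons(k(0, cons(0, cons(0, cons(c, b)))), cons(0, cons(0, cons(0, b)))))   [R1 at ε]
2. k(0, cons(k(0, cons(0, cons(0, cons(c, b)))), cons(0, cons(0, cons(0, b)))))  →  k(0, cons(0, cons(0, cons(c, b))))   [R1 at ε]
3. k(0, cons(0, cons(0, cons(c, b))))  →  0   [R1 at ε]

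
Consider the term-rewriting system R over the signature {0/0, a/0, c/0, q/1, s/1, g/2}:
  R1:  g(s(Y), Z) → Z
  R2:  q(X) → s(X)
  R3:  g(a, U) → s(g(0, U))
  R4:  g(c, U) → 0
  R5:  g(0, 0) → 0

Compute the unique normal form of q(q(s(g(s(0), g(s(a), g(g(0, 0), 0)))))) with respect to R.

s(s(s(0)))

1. q(q(s(g(s(0), g(s(a), g(g(0, 0), 0))))))  →  s(q(s(g(s(0), g(s(a), g(g(0, 0), 0))))))   [R2 at ε]
2. s(q(s(g(s(0), g(s(a), g(g(0, 0), 0))))))  →  s(s(s(g(s(0), g(s(a), g(g(0, 0), 0))))))   [R2 at 1]
3. s(s(s(g(s(0), g(s(a), g(g(0, 0), 0))))))  →  s(s(s(g(s(a), g(g(0, 0), 0)))))   [R1 at 1.1.1]
4. s(s(s(g(s(a), g(g(0, 0), 0)))))  →  s(s(s(g(g(0, 0), 0))))   [R1 at 1.1.1]
5. s(s(s(g(g(0, 0), 0))))  →  s(s(s(g(0, 0))))   [R5 at 1.1.1.1]
6. s(s(s(g(0, 0))))  →  s(s(s(0)))   [R5 at 1.1.1]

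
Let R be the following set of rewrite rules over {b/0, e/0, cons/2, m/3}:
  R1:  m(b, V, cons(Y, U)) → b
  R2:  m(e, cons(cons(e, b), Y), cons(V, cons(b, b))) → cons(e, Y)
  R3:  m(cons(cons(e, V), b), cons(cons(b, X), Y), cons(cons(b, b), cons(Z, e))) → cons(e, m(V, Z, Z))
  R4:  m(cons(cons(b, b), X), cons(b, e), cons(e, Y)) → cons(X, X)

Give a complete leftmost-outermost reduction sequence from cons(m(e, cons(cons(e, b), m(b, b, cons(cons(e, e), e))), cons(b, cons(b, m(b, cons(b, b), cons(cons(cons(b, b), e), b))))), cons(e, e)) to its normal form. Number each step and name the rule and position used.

cons(cons(e, b), cons(e, e))

1. cons(m(e, cons(cons(e, b), m(b, b, cons(cons(e, e), e))), cons(b, cons(b, m(b, cons(b, b), cons(cons(cons(b, b), e), b))))), cons(e, e))  →  cons(m(e, cons(cons(e, b), b), cons(b, cons(b, m(b, cons(b, b), cons(cons(cons(b, b), e), b))))), cons(e, e))   [R1 at 1.2.2]
2. cons(m(e, cons(cons(e, b), b), cons(b, cons(b, m(b, cons(b, b), cons(cons(cons(b, b), e), b))))), cons(e, e))  →  cons(m(e, cons(cons(e, b), b), cons(b, cons(b, b))), cons(e, e))   [R1 at 1.3.2.2]
3. cons(m(e, cons(cons(e, b), b), cons(b, cons(b, b))), cons(e, e))  →  cons(cons(e, b), cons(e, e))   [R2 at 1]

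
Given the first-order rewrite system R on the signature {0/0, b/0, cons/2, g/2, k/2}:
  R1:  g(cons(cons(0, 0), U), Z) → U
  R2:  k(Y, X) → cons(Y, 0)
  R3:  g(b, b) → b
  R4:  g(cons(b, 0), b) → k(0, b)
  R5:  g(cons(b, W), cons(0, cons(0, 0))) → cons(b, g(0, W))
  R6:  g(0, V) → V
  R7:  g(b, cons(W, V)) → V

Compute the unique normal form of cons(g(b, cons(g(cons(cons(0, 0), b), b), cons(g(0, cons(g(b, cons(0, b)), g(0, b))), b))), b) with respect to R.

1. cons(g(b, cons(g(cons(cons(0, 0), b), b), cons(g(0, cons(g(b, cons(0, b)), g(0, b))), b))), b)  →  cons(cons(g(0, cons(g(b, cons(0, b)), g(0, b))), b), b)   [R7 at 1]
2. cons(cons(g(0, cons(g(b, cons(0, b)), g(0, b))), b), b)  →  cons(cons(cons(g(b, cons(0, b)), g(0, b)), b), b)   [R6 at 1.1]
3. cons(cons(cons(g(b, cons(0, b)), g(0, b)), b), b)  →  cons(cons(cons(b, g(0, b)), b), b)   [R7 at 1.1.1]
4. cons(cons(cons(b, g(0, b)), b), b)  →  cons(cons(cons(b, b), b), b)   [R6 at 1.1.2]

cons(cons(cons(b, b), b), b)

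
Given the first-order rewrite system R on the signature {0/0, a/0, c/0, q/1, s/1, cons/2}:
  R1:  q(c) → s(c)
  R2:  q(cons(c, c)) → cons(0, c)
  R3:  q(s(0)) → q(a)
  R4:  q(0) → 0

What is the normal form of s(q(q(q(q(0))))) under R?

1. s(q(q(q(q(0)))))  →  s(q(q(q(0))))   [R4 at 1.1.1.1]
2. s(q(q(q(0))))  →  s(q(q(0)))   [R4 at 1.1.1]
3. s(q(q(0)))  →  s(q(0))   [R4 at 1.1]
4. s(q(0))  →  s(0)   [R4 at 1]

s(0)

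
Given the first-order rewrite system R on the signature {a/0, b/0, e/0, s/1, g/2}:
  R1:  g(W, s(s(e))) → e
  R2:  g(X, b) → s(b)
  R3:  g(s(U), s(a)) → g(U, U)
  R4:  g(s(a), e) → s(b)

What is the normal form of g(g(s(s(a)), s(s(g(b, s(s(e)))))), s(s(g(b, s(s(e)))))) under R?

e

1. g(g(s(s(a)), s(s(g(b, s(s(e)))))), s(s(g(b, s(s(e))))))  →  g(g(s(s(a)), s(s(e))), s(s(g(b, s(s(e))))))   [R1 at 1.2.1.1]
2. g(g(s(s(a)), s(s(e))), s(s(g(b, s(s(e))))))  →  g(e, s(s(g(b, s(s(e))))))   [R1 at 1]
3. g(e, s(s(g(b, s(s(e))))))  →  g(e, s(s(e)))   [R1 at 2.1.1]
4. g(e, s(s(e)))  →  e   [R1 at ε]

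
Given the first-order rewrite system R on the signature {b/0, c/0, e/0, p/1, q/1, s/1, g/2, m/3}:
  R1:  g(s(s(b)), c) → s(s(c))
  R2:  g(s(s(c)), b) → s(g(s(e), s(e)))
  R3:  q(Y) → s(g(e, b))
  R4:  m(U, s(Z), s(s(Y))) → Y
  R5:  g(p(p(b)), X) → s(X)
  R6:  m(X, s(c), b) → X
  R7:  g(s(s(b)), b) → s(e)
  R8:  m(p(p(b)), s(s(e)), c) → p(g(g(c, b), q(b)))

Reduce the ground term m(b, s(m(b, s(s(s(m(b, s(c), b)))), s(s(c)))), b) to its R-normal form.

b

1. m(b, s(m(b, s(s(s(m(b, s(c), b)))), s(s(c)))), b)  →  m(b, s(c), b)   [R4 at 2.1]
2. m(b, s(c), b)  →  b   [R6 at ε]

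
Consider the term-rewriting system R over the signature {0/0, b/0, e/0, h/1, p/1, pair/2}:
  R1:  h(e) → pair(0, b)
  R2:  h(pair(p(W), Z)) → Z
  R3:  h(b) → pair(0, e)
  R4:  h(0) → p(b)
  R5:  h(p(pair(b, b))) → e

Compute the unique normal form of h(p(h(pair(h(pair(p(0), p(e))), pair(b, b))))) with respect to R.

1. h(p(h(pair(h(pair(p(0), p(e))), pair(b, b)))))  →  h(p(h(pair(p(e), pair(b, b)))))   [R2 at 1.1.1.1]
2. h(p(h(pair(p(e), pair(b, b)))))  →  h(p(pair(b, b)))   [R2 at 1.1]
3. h(p(pair(b, b)))  →  e   [R5 at ε]

e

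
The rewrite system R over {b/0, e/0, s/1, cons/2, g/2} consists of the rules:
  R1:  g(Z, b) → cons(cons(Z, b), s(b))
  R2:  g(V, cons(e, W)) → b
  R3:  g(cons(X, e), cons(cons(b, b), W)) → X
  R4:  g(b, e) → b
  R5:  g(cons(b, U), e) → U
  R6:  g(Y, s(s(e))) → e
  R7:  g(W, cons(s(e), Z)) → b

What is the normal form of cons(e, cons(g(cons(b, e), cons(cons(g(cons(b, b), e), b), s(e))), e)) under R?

1. cons(e, cons(g(cons(b, e), cons(cons(g(cons(b, b), e), b), s(e))), e))  →  cons(e, cons(g(cons(b, e), cons(cons(b, b), s(e))), e))   [R5 at 2.1.2.1.1]
2. cons(e, cons(g(cons(b, e), cons(cons(b, b), s(e))), e))  →  cons(e, cons(b, e))   [R3 at 2.1]

cons(e, cons(b, e))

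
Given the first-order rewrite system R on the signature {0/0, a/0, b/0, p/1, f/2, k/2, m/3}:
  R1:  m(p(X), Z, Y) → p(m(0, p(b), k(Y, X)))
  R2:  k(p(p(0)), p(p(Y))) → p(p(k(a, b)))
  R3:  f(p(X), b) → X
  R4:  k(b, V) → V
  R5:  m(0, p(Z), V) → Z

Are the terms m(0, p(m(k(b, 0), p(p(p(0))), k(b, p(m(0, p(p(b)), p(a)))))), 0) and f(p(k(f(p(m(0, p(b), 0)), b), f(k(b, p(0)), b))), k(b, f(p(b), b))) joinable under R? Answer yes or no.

Reduce t₁ = m(0, p(m(k(b, 0), p(p(p(0))), k(b, p(m(0, p(p(b)), p(a)))))), 0):
1. m(0, p(m(k(b, 0), p(p(p(0))), k(b, p(m(0, p(p(b)), p(a)))))), 0)  →  m(k(b, 0), p(p(p(0))), k(b, p(m(0, p(p(b)), p(a)))))   [R5 at ε]
2. m(k(b, 0), p(p(p(0))), k(b, p(m(0, p(p(b)), p(a)))))  →  m(0, p(p(p(0))), k(b, p(m(0, p(p(b)), p(a)))))   [R4 at 1]
3. m(0, p(p(p(0))), k(b, p(m(0, p(p(b)), p(a)))))  →  p(p(0))   [R5 at ε]

Reduce t₂ = f(p(k(f(p(m(0, p(b), 0)), b), f(k(b, p(0)), b))), k(b, f(p(b), b))):
1. f(p(k(f(p(m(0, p(b), 0)), b), f(k(b, p(0)), b))), k(b, f(p(b), b)))  →  f(p(k(m(0, p(b), 0), f(k(b, p(0)), b))), k(b, f(p(b), b)))   [R3 at 1.1.1]
2. f(p(k(m(0, p(b), 0), f(k(b, p(0)), b))), k(b, f(p(b), b)))  →  f(p(k(b, f(k(b, p(0)), b))), k(b, f(p(b), b)))   [R5 at 1.1.1]
3. f(p(k(b, f(k(b, p(0)), b))), k(b, f(p(b), b)))  →  f(p(f(k(b, p(0)), b)), k(b, f(p(b), b)))   [R4 at 1.1]
4. f(p(f(k(b, p(0)), b)), k(b, f(p(b), b)))  →  f(p(f(p(0), b)), k(b, f(p(b), b)))   [R4 at 1.1.1]
5. f(p(f(p(0), b)), k(b, f(p(b), b)))  →  f(p(0), k(b, f(p(b), b)))   [R3 at 1.1]
6. f(p(0), k(b, f(p(b), b)))  →  f(p(0), f(p(b), b))   [R4 at 2]
7. f(p(0), f(p(b), b))  →  f(p(0), b)   [R3 at 2]
8. f(p(0), b)  →  0   [R3 at ε]

no — NF(t₁) = p(p(0)), NF(t₂) = 0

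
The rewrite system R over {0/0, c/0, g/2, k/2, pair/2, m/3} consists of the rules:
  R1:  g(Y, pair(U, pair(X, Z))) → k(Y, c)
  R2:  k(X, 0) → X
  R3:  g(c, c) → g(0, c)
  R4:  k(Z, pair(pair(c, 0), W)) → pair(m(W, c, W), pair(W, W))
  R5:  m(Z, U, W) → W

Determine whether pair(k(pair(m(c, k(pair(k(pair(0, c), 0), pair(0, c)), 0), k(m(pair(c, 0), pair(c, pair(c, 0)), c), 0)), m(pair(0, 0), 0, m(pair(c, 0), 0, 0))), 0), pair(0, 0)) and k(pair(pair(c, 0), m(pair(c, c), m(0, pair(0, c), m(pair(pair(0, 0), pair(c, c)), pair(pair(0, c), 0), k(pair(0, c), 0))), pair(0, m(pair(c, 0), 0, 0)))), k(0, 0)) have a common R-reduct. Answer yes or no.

Reduce t₁ = pair(k(pair(m(c, k(pair(k(pair(0, c), 0), pair(0, c)), 0), k(m(pair(c, 0), pair(c, pair(c, 0)), c), 0)), m(pair(0, 0), 0, m(pair(c, 0), 0, 0))), 0), pair(0, 0)):
1. pair(k(pair(m(c, k(pair(k(pair(0, c), 0), pair(0, c)), 0), k(m(pair(c, 0), pair(c, pair(c, 0)), c), 0)), m(pair(0, 0), 0, m(pair(c, 0), 0, 0))), 0), pair(0, 0))  →  pair(pair(m(c, k(pair(k(pair(0, c), 0), pair(0, c)), 0), k(m(pair(c, 0), pair(c, pair(c, 0)), c), 0)), m(pair(0, 0), 0, m(pair(c, 0), 0, 0))), pair(0, 0))   [R2 at 1]
2. pair(pair(m(c, k(pair(k(pair(0, c), 0), pair(0, c)), 0), k(m(pair(c, 0), pair(c, pair(c, 0)), c), 0)), m(pair(0, 0), 0, m(pair(c, 0), 0, 0))), pair(0, 0))  →  pair(pair(k(m(pair(c, 0), pair(c, pair(c, 0)), c), 0), m(pair(0, 0), 0, m(pair(c, 0), 0, 0))), pair(0, 0))   [R5 at 1.1]
3. pair(pair(k(m(pair(c, 0), pair(c, pair(c, 0)), c), 0), m(pair(0, 0), 0, m(pair(c, 0), 0, 0))), pair(0, 0))  →  pair(pair(m(pair(c, 0), pair(c, pair(c, 0)), c), m(pair(0, 0), 0, m(pair(c, 0), 0, 0))), pair(0, 0))   [R2 at 1.1]
4. pair(pair(m(pair(c, 0), pair(c, pair(c, 0)), c), m(pair(0, 0), 0, m(pair(c, 0), 0, 0))), pair(0, 0))  →  pair(pair(c, m(pair(0, 0), 0, m(pair(c, 0), 0, 0))), pair(0, 0))   [R5 at 1.1]
5. pair(pair(c, m(pair(0, 0), 0, m(pair(c, 0), 0, 0))), pair(0, 0))  →  pair(pair(c, m(pair(c, 0), 0, 0)), pair(0, 0))   [R5 at 1.2]
6. pair(pair(c, m(pair(c, 0), 0, 0)), pair(0, 0))  →  pair(pair(c, 0), pair(0, 0))   [R5 at 1.2]

Reduce t₂ = k(pair(pair(c, 0), m(pair(c, c), m(0, pair(0, c), m(pair(pair(0, 0), pair(c, c)), pair(pair(0, c), 0), k(pair(0, c), 0))), pair(0, m(pair(c, 0), 0, 0)))), k(0, 0)):
1. k(pair(pair(c, 0), m(pair(c, c), m(0, pair(0, c), m(pair(pair(0, 0), pair(c, c)), pair(pair(0, c), 0), k(pair(0, c), 0))), pair(0, m(pair(c, 0), 0, 0)))), k(0, 0))  →  k(pair(pair(c, 0), pair(0, m(pair(c, 0), 0, 0))), k(0, 0))   [R5 at 1.2]
2. k(pair(pair(c, 0), pair(0, m(pair(c, 0), 0, 0))), k(0, 0))  →  k(pair(pair(c, 0), pair(0, 0)), k(0, 0))   [R5 at 1.2.2]
3. k(pair(pair(c, 0), pair(0, 0)), k(0, 0))  →  k(pair(pair(c, 0), pair(0, 0)), 0)   [R2 at 2]
4. k(pair(pair(c, 0), pair(0, 0)), 0)  →  pair(pair(c, 0), pair(0, 0))   [R2 at ε]

yes — NF(t₁) = pair(pair(c, 0), pair(0, 0)), NF(t₂) = pair(pair(c, 0), pair(0, 0))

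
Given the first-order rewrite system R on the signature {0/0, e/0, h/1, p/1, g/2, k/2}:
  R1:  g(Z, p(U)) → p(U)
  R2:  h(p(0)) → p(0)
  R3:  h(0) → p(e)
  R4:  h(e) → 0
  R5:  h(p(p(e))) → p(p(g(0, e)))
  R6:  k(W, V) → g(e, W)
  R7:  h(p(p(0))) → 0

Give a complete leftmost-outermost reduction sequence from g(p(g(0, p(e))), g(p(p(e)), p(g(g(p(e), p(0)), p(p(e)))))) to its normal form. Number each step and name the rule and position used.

1. g(p(g(0, p(e))), g(p(p(e)), p(g(g(p(e), p(0)), p(p(e))))))  →  g(p(p(e)), g(p(p(e)), p(g(g(p(e), p(0)), p(p(e))))))   [R1 at 1.1]
2. g(p(p(e)), g(p(p(e)), p(g(g(p(e), p(0)), p(p(e))))))  →  g(p(p(e)), p(g(g(p(e), p(0)), p(p(e)))))   [R1 at 2]
3. g(p(p(e)), p(g(g(p(e), p(0)), p(p(e)))))  →  p(g(g(p(e), p(0)), p(p(e))))   [R1 at ε]
4. p(g(g(p(e), p(0)), p(p(e))))  →  p(p(p(e)))   [R1 at 1]

p(p(p(e)))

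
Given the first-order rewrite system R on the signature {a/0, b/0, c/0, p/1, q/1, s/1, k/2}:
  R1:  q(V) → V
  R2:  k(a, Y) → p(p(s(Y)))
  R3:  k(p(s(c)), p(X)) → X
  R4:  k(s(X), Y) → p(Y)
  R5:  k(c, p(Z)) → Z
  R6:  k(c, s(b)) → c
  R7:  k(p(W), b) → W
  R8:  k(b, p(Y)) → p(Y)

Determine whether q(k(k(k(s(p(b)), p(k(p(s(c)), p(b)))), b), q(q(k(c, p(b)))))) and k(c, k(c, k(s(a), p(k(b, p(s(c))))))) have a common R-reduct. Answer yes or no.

Reduce t₁ = q(k(k(k(s(p(b)), p(k(p(s(c)), p(b)))), b), q(q(k(c, p(b)))))):
1. q(k(k(k(s(p(b)), p(k(p(s(c)), p(b)))), b), q(q(k(c, p(b))))))  →  k(k(k(s(p(b)), p(k(p(s(c)), p(b)))), b), q(q(k(c, p(b)))))   [R1 at ε]
2. k(k(k(s(p(b)), p(k(p(s(c)), p(b)))), b), q(q(k(c, p(b)))))  →  k(k(p(p(k(p(s(c)), p(b)))), b), q(q(k(c, p(b)))))   [R4 at 1.1]
3. k(k(p(p(k(p(s(c)), p(b)))), b), q(q(k(c, p(b)))))  →  k(p(k(p(s(c)), p(b))), q(q(k(c, p(b)))))   [R7 at 1]
4. k(p(k(p(s(c)), p(b))), q(q(k(c, p(b)))))  →  k(p(b), q(q(k(c, p(b)))))   [R3 at 1.1]
5. k(p(b), q(q(k(c, p(b)))))  →  k(p(b), q(k(c, p(b))))   [R1 at 2]
6. k(p(b), q(k(c, p(b))))  →  k(p(b), k(c, p(b)))   [R1 at 2]
7. k(p(b), k(c, p(b)))  →  k(p(b), b)   [R5 at 2]
8. k(p(b), b)  →  b   [R7 at ε]

Reduce t₂ = k(c, k(c, k(s(a), p(k(b, p(s(c))))))):
1. k(c, k(c, k(s(a), p(k(b, p(s(c)))))))  →  k(c, k(c, p(p(k(b, p(s(c)))))))   [R4 at 2.2]
2. k(c, k(c, p(p(k(b, p(s(c)))))))  →  k(c, p(k(b, p(s(c)))))   [R5 at 2]
3. k(c, p(k(b, p(s(c)))))  →  k(b, p(s(c)))   [R5 at ε]
4. k(b, p(s(c)))  →  p(s(c))   [R8 at ε]

no — NF(t₁) = b, NF(t₂) = p(s(c))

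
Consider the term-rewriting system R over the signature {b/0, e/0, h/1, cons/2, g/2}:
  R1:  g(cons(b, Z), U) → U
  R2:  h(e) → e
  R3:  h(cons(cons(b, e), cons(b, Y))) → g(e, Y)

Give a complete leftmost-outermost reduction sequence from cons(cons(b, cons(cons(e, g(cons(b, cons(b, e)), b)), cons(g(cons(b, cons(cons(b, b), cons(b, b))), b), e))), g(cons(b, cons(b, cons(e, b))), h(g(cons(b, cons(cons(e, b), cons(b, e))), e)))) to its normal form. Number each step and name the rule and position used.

1. cons(cons(b, cons(cons(e, g(cons(b, cons(b, e)), b)), cons(g(cons(b, cons(cons(b, b), cons(b, b))), b), e))), g(cons(b, cons(b, cons(e, b))), h(g(cons(b, cons(cons(e, b), cons(b, e))), e))))  →  cons(cons(b, cons(cons(e, b), cons(g(cons(b, cons(cons(b, b), cons(b, b))), b), e))), g(cons(b, cons(b, cons(e, b))), h(g(cons(b, cons(cons(e, b), cons(b, e))), e))))   [R1 at 1.2.1.2]
2. cons(cons(b, cons(cons(e, b), cons(g(cons(b, cons(cons(b, b), cons(b, b))), b), e))), g(cons(b, cons(b, cons(e, b))), h(g(cons(b, cons(cons(e, b), cons(b, e))), e))))  →  cons(cons(b, cons(cons(e, b), cons(b, e))), g(cons(b, cons(b, cons(e, b))), h(g(cons(b, cons(cons(e, b), cons(b, e))), e))))   [R1 at 1.2.2.1]
3. cons(cons(b, cons(cons(e, b), cons(b, e))), g(cons(b, cons(b, cons(e, b))), h(g(cons(b, cons(cons(e, b), cons(b, e))), e))))  →  cons(cons(b, cons(cons(e, b), cons(b, e))), h(g(cons(b, cons(cons(e, b), cons(b, e))), e)))   [R1 at 2]
4. cons(cons(b, cons(cons(e, b), cons(b, e))), h(g(cons(b, cons(cons(e, b), cons(b, e))), e)))  →  cons(cons(b, cons(cons(e, b), cons(b, e))), h(e))   [R1 at 2.1]
5. cons(cons(b, cons(cons(e, b), cons(b, e))), h(e))  →  cons(cons(b, cons(cons(e, b), cons(b, e))), e)   [R2 at 2]

cons(cons(b, cons(cons(e, b), cons(b, e))), e)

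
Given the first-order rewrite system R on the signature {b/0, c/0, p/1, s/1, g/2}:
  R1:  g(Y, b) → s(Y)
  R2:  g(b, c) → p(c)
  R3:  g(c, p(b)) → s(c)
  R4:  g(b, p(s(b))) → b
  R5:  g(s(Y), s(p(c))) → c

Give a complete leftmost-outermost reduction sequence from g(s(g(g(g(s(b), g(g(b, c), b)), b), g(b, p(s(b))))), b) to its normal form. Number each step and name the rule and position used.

s(s(s(s(c))))

1. g(s(g(g(g(s(b), g(g(b, c), b)), b), g(b, p(s(b))))), b)  →  s(s(g(g(g(s(b), g(g(b, c), b)), b), g(b, p(s(b))))))   [R1 at ε]
2. s(s(g(g(g(s(b), g(g(b, c), b)), b), g(b, p(s(b))))))  →  s(s(g(s(g(s(b), g(g(b, c), b))), g(b, p(s(b))))))   [R1 at 1.1.1]
3. s(s(g(s(g(s(b), g(g(b, c), b))), g(b, p(s(b))))))  →  s(s(g(s(g(s(b), s(g(b, c)))), g(b, p(s(b))))))   [R1 at 1.1.1.1.2]
4. s(s(g(s(g(s(b), s(g(b, c)))), g(b, p(s(b))))))  →  s(s(g(s(g(s(b), s(p(c)))), g(b, p(s(b))))))   [R2 at 1.1.1.1.2.1]
5. s(s(g(s(g(s(b), s(p(c)))), g(b, p(s(b))))))  →  s(s(g(s(c), g(b, p(s(b))))))   [R5 at 1.1.1.1]
6. s(s(g(s(c), g(b, p(s(b))))))  →  s(s(g(s(c), b)))   [R4 at 1.1.2]
7. s(s(g(s(c), b)))  →  s(s(s(s(c))))   [R1 at 1.1]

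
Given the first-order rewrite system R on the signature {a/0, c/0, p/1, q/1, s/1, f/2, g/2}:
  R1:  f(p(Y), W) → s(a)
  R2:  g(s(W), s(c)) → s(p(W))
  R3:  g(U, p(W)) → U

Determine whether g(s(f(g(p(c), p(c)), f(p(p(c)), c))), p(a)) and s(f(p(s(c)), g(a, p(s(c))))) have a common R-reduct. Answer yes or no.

Reduce t₁ = g(s(f(g(p(c), p(c)), f(p(p(c)), c))), p(a)):
1. g(s(f(g(p(c), p(c)), f(p(p(c)), c))), p(a))  →  s(f(g(p(c), p(c)), f(p(p(c)), c)))   [R3 at ε]
2. s(f(g(p(c), p(c)), f(p(p(c)), c)))  →  s(f(p(c), f(p(p(c)), c)))   [R3 at 1.1]
3. s(f(p(c), f(p(p(c)), c)))  →  s(s(a))   [R1 at 1]

Reduce t₂ = s(f(p(s(c)), g(a, p(s(c))))):
1. s(f(p(s(c)), g(a, p(s(c)))))  →  s(s(a))   [R1 at 1]

yes — NF(t₁) = s(s(a)), NF(t₂) = s(s(a))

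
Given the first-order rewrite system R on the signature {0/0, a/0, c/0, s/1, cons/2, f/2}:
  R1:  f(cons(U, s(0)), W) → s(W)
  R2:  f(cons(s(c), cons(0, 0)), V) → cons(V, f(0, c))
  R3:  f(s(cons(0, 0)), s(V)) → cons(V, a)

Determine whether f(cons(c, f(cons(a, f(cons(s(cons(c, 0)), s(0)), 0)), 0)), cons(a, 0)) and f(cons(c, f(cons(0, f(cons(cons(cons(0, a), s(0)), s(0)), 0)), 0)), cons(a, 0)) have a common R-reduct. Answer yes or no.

Reduce t₁ = f(cons(c, f(cons(a, f(cons(s(cons(c, 0)), s(0)), 0)), 0)), cons(a, 0)):
1. f(cons(c, f(cons(a, f(cons(s(cons(c, 0)), s(0)), 0)), 0)), cons(a, 0))  →  f(cons(c, f(cons(a, s(0)), 0)), cons(a, 0))   [R1 at 1.2.1.2]
2. f(cons(c, f(cons(a, s(0)), 0)), cons(a, 0))  →  f(cons(c, s(0)), cons(a, 0))   [R1 at 1.2]
3. f(cons(c, s(0)), cons(a, 0))  →  s(cons(a, 0))   [R1 at ε]

Reduce t₂ = f(cons(c, f(cons(0, f(cons(cons(cons(0, a), s(0)), s(0)), 0)), 0)), cons(a, 0)):
1. f(cons(c, f(cons(0, f(cons(cons(cons(0, a), s(0)), s(0)), 0)), 0)), cons(a, 0))  →  f(cons(c, f(cons(0, s(0)), 0)), cons(a, 0))   [R1 at 1.2.1.2]
2. f(cons(c, f(cons(0, s(0)), 0)), cons(a, 0))  →  f(cons(c, s(0)), cons(a, 0))   [R1 at 1.2]
3. f(cons(c, s(0)), cons(a, 0))  →  s(cons(a, 0))   [R1 at ε]

yes — NF(t₁) = s(cons(a, 0)), NF(t₂) = s(cons(a, 0))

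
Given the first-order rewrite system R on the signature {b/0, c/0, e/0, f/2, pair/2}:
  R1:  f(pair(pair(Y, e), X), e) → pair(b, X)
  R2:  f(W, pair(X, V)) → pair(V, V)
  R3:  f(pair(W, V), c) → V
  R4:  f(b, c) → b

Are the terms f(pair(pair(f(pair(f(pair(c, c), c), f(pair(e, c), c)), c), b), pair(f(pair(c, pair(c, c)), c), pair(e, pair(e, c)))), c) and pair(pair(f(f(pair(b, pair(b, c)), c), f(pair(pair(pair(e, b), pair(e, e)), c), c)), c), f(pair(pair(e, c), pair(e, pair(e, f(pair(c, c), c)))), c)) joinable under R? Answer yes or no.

yes — NF(t₁) = pair(pair(c, c), pair(e, pair(e, c))), NF(t₂) = pair(pair(c, c), pair(e, pair(e, c)))

Reduce t₁ = f(pair(pair(f(pair(f(pair(c, c), c), f(pair(e, c), c)), c), b), pair(f(pair(c, pair(c, c)), c), pair(e, pair(e, c)))), c):
1. f(pair(pair(f(pair(f(pair(c, c), c), f(pair(e, c), c)), c), b), pair(f(pair(c, pair(c, c)), c), pair(e, pair(e, c)))), c)  →  pair(f(pair(c, pair(c, c)), c), pair(e, pair(e, c)))   [R3 at ε]
2. pair(f(pair(c, pair(c, c)), c), pair(e, pair(e, c)))  →  pair(pair(c, c), pair(e, pair(e, c)))   [R3 at 1]

Reduce t₂ = pair(pair(f(f(pair(b, pair(b, c)), c), f(pair(pair(pair(e, b), pair(e, e)), c), c)), c), f(pair(pair(e, c), pair(e, pair(e, f(pair(c, c), c)))), c)):
1. pair(pair(f(f(pair(b, pair(b, c)), c), f(pair(pair(pair(e, b), pair(e, e)), c), c)), c), f(pair(pair(e, c), pair(e, pair(e, f(pair(c, c), c)))), c))  →  pair(pair(f(pair(b, c), f(pair(pair(pair(e, b), pair(e, e)), c), c)), c), f(pair(pair(e, c), pair(e, pair(e, f(pair(c, c), c)))), c))   [R3 at 1.1.1]
2. pair(pair(f(pair(b, c), f(pair(pair(pair(e, b), pair(e, e)), c), c)), c), f(pair(pair(e, c), pair(e, pair(e, f(pair(c, c), c)))), c))  →  pair(pair(f(pair(b, c), c), c), f(pair(pair(e, c), pair(e, pair(e, f(pair(c, c), c)))), c))   [R3 at 1.1.2]
3. pair(pair(f(pair(b, c), c), c), f(pair(pair(e, c), pair(e, pair(e, f(pair(c, c), c)))), c))  →  pair(pair(c, c), f(pair(pair(e, c), pair(e, pair(e, f(pair(c, c), c)))), c))   [R3 at 1.1]
4. pair(pair(c, c), f(pair(pair(e, c), pair(e, pair(e, f(pair(c, c), c)))), c))  →  pair(pair(c, c), pair(e, pair(e, f(pair(c, c), c))))   [R3 at 2]
5. pair(pair(c, c), pair(e, pair(e, f(pair(c, c), c))))  →  pair(pair(c, c), pair(e, pair(e, c)))   [R3 at 2.2.2]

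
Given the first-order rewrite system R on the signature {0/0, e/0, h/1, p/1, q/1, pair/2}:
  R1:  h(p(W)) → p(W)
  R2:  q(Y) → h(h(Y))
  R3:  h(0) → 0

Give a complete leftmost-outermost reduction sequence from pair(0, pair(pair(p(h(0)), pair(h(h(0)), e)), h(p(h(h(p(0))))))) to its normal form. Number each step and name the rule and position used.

1. pair(0, pair(pair(p(h(0)), pair(h(h(0)), e)), h(p(h(h(p(0)))))))  →  pair(0, pair(pair(p(0), pair(h(h(0)), e)), h(p(h(h(p(0)))))))   [R3 at 2.1.1.1]
2. pair(0, pair(pair(p(0), pair(h(h(0)), e)), h(p(h(h(p(0)))))))  →  pair(0, pair(pair(p(0), pair(h(0), e)), h(p(h(h(p(0)))))))   [R3 at 2.1.2.1.1]
3. pair(0, pair(pair(p(0), pair(h(0), e)), h(p(h(h(p(0)))))))  →  pair(0, pair(pair(p(0), pair(0, e)), h(p(h(h(p(0)))))))   [R3 at 2.1.2.1]
4. pair(0, pair(pair(p(0), pair(0, e)), h(p(h(h(p(0)))))))  →  pair(0, pair(pair(p(0), pair(0, e)), p(h(h(p(0))))))   [R1 at 2.2]
5. pair(0, pair(pair(p(0), pair(0, e)), p(h(h(p(0))))))  →  pair(0, pair(pair(p(0), pair(0, e)), p(h(p(0)))))   [R1 at 2.2.1.1]
6. pair(0, pair(pair(p(0), pair(0, e)), p(h(p(0)))))  →  pair(0, pair(pair(p(0), pair(0, e)), p(p(0))))   [R1 at 2.2.1]

pair(0, pair(pair(p(0), pair(0, e)), p(p(0))))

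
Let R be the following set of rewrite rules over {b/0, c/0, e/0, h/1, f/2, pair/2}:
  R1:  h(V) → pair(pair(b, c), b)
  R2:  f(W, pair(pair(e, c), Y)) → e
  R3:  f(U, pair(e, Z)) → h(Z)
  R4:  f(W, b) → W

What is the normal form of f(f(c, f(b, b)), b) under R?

1. f(f(c, f(b, b)), b)  →  f(c, f(b, b))   [R4 at ε]
2. f(c, f(b, b))  →  f(c, b)   [R4 at 2]
3. f(c, b)  →  c   [R4 at ε]

c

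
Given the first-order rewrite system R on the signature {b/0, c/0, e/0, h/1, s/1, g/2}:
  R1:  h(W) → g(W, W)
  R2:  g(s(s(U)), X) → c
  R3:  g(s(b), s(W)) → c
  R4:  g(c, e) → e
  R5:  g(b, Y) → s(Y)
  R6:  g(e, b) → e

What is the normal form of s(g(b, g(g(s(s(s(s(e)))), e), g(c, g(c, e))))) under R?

s(s(e))

1. s(g(b, g(g(s(s(s(s(e)))), e), g(c, g(c, e)))))  →  s(s(g(g(s(s(s(s(e)))), e), g(c, g(c, e)))))   [R5 at 1]
2. s(s(g(g(s(s(s(s(e)))), e), g(c, g(c, e)))))  →  s(s(g(c, g(c, g(c, e)))))   [R2 at 1.1.1]
3. s(s(g(c, g(c, g(c, e)))))  →  s(s(g(c, g(c, e))))   [R4 at 1.1.2.2]
4. s(s(g(c, g(c, e))))  →  s(s(g(c, e)))   [R4 at 1.1.2]
5. s(s(g(c, e)))  →  s(s(e))   [R4 at 1.1]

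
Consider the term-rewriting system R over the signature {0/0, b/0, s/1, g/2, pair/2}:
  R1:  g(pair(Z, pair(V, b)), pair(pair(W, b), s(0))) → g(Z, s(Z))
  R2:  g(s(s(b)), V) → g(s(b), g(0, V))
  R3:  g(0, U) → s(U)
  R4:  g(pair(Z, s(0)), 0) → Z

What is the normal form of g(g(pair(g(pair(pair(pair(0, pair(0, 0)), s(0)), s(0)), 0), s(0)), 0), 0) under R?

pair(0, pair(0, 0))

1. g(g(pair(g(pair(pair(pair(0, pair(0, 0)), s(0)), s(0)), 0), s(0)), 0), 0)  →  g(g(pair(pair(pair(0, pair(0, 0)), s(0)), s(0)), 0), 0)   [R4 at 1]
2. g(g(pair(pair(pair(0, pair(0, 0)), s(0)), s(0)), 0), 0)  →  g(pair(pair(0, pair(0, 0)), s(0)), 0)   [R4 at 1]
3. g(pair(pair(0, pair(0, 0)), s(0)), 0)  →  pair(0, pair(0, 0))   [R4 at ε]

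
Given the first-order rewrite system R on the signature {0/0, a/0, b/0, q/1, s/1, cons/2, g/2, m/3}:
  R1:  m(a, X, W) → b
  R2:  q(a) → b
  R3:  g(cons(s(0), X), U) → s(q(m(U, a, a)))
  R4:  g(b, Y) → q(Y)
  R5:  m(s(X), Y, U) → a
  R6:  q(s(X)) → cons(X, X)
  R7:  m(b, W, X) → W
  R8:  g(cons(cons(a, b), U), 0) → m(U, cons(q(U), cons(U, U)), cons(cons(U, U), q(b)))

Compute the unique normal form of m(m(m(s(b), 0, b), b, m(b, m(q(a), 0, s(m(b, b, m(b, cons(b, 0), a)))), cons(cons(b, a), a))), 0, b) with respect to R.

1. m(m(m(s(b), 0, b), b, m(b, m(q(a), 0, s(m(b, b, m(b, cons(b, 0), a)))), cons(cons(b, a), a))), 0, b)  →  m(m(a, b, m(b, m(q(a), 0, s(m(b, b, m(b, cons(b, 0), a)))), cons(cons(b, a), a))), 0, b)   [R5 at 1.1]
2. m(m(a, b, m(b, m(q(a), 0, s(m(b, b, m(b, cons(b, 0), a)))), cons(cons(b, a), a))), 0, b)  →  m(b, 0, b)   [R1 at 1]
3. m(b, 0, b)  →  0   [R7 at ε]

0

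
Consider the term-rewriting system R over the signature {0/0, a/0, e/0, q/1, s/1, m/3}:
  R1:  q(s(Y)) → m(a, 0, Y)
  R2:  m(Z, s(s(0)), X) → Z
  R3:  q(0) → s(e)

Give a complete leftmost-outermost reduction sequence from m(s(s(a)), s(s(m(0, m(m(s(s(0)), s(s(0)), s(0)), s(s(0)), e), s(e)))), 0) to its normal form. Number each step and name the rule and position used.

s(s(a))

1. m(s(s(a)), s(s(m(0, m(m(s(s(0)), s(s(0)), s(0)), s(s(0)), e), s(e)))), 0)  →  m(s(s(a)), s(s(m(0, m(s(s(0)), s(s(0)), s(0)), s(e)))), 0)   [R2 at 2.1.1.2]
2. m(s(s(a)), s(s(m(0, m(s(s(0)), s(s(0)), s(0)), s(e)))), 0)  →  m(s(s(a)), s(s(m(0, s(s(0)), s(e)))), 0)   [R2 at 2.1.1.2]
3. m(s(s(a)), s(s(m(0, s(s(0)), s(e)))), 0)  →  m(s(s(a)), s(s(0)), 0)   [R2 at 2.1.1]
4. m(s(s(a)), s(s(0)), 0)  →  s(s(a))   [R2 at ε]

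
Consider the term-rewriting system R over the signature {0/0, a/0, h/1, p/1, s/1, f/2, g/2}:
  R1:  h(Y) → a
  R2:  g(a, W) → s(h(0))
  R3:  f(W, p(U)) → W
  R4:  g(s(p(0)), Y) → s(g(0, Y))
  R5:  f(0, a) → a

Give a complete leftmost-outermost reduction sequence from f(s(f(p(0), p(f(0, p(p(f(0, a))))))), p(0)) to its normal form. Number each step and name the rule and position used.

s(p(0))

1. f(s(f(p(0), p(f(0, p(p(f(0, a))))))), p(0))  →  s(f(p(0), p(f(0, p(p(f(0, a)))))))   [R3 at ε]
2. s(f(p(0), p(f(0, p(p(f(0, a)))))))  →  s(p(0))   [R3 at 1]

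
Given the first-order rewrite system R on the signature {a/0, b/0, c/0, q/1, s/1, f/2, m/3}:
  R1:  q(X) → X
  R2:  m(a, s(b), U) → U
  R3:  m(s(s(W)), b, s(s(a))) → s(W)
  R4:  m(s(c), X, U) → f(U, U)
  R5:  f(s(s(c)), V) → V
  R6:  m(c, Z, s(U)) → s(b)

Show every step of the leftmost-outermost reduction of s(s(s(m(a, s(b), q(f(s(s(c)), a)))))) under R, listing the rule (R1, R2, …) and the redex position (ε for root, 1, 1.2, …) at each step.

s(s(s(a)))

1. s(s(s(m(a, s(b), q(f(s(s(c)), a))))))  →  s(s(s(q(f(s(s(c)), a)))))   [R2 at 1.1.1]
2. s(s(s(q(f(s(s(c)), a)))))  →  s(s(s(f(s(s(c)), a))))   [R1 at 1.1.1]
3. s(s(s(f(s(s(c)), a))))  →  s(s(s(a)))   [R5 at 1.1.1]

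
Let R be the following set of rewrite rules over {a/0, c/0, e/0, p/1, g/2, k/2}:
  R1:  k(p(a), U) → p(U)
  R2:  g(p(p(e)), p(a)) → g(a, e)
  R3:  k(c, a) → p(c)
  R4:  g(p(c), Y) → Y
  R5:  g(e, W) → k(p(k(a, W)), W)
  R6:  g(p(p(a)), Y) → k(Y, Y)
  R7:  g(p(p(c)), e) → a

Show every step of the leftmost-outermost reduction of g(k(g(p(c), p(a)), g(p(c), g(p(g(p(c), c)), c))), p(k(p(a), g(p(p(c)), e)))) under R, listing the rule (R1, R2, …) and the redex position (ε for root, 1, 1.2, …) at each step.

p(p(a))

1. g(k(g(p(c), p(a)), g(p(c), g(p(g(p(c), c)), c))), p(k(p(a), g(p(p(c)), e))))  →  g(k(p(a), g(p(c), g(p(g(p(c), c)), c))), p(k(p(a), g(p(p(c)), e))))   [R4 at 1.1]
2. g(k(p(a), g(p(c), g(p(g(p(c), c)), c))), p(k(p(a), g(p(p(c)), e))))  →  g(p(g(p(c), g(p(g(p(c), c)), c))), p(k(p(a), g(p(p(c)), e))))   [R1 at 1]
3. g(p(g(p(c), g(p(g(p(c), c)), c))), p(k(p(a), g(p(p(c)), e))))  →  g(p(g(p(g(p(c), c)), c)), p(k(p(a), g(p(p(c)), e))))   [R4 at 1.1]
4. g(p(g(p(g(p(c), c)), c)), p(k(p(a), g(p(p(c)), e))))  →  g(p(g(p(c), c)), p(k(p(a), g(p(p(c)), e))))   [R4 at 1.1.1.1]
5. g(p(g(p(c), c)), p(k(p(a), g(p(p(c)), e))))  →  g(p(c), p(k(p(a), g(p(p(c)), e))))   [R4 at 1.1]
6. g(p(c), p(k(p(a), g(p(p(c)), e))))  →  p(k(p(a), g(p(p(c)), e)))   [R4 at ε]
7. p(k(p(a), g(p(p(c)), e)))  →  p(p(g(p(p(c)), e)))   [R1 at 1]
8. p(p(g(p(p(c)), e)))  →  p(p(a))   [R7 at 1.1]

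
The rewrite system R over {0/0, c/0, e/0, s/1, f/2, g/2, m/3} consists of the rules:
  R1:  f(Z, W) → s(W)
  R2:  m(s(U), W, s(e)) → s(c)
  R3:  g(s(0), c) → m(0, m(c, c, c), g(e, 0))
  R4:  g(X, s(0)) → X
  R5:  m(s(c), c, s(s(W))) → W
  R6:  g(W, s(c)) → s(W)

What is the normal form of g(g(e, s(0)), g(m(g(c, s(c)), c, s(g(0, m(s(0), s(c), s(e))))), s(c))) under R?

1. g(g(e, s(0)), g(m(g(c, s(c)), c, s(g(0, m(s(0), s(c), s(e))))), s(c)))  →  g(e, g(m(g(c, s(c)), c, s(g(0, m(s(0), s(c), s(e))))), s(c)))   [R4 at 1]
2. g(e, g(m(g(c, s(c)), c, s(g(0, m(s(0), s(c), s(e))))), s(c)))  →  g(e, s(m(g(c, s(c)), c, s(g(0, m(s(0), s(c), s(e)))))))   [R6 at 2]
3. g(e, s(m(g(c, s(c)), c, s(g(0, m(s(0), s(c), s(e)))))))  →  g(e, s(m(s(c), c, s(g(0, m(s(0), s(c), s(e)))))))   [R6 at 2.1.1]
4. g(e, s(m(s(c), c, s(g(0, m(s(0), s(c), s(e)))))))  →  g(e, s(m(s(c), c, s(g(0, s(c))))))   [R2 at 2.1.3.1.2]
5. g(e, s(m(s(c), c, s(g(0, s(c))))))  →  g(e, s(m(s(c), c, s(s(0)))))   [R6 at 2.1.3.1]
6. g(e, s(m(s(c), c, s(s(0)))))  →  g(e, s(0))   [R5 at 2.1]
7. g(e, s(0))  →  e   [R4 at ε]

e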